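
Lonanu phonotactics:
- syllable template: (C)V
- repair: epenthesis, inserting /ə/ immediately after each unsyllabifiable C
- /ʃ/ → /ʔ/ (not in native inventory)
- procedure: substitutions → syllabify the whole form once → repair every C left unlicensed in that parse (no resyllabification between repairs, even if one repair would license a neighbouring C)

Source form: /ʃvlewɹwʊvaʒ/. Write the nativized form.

Substitution: /ʃ/ → /ʔ/, giving /ʔvlewɹwʊvaʒ/.
Syllabifying with onset maximization leaves /ʔ/, /v/, /w/, /ɹ/, /ʒ/ stranded (no codas are permitted; onsets are limited to one consonant).
Inserting the epenthetic vowel yields /ʔ/ → /ʔə/, /v/ → /və/, /w/ → /wə/, /ɹ/ → /ɹə/, /ʒ/ → /ʒə/.

ʔəvəlewəɹəwʊvaʒə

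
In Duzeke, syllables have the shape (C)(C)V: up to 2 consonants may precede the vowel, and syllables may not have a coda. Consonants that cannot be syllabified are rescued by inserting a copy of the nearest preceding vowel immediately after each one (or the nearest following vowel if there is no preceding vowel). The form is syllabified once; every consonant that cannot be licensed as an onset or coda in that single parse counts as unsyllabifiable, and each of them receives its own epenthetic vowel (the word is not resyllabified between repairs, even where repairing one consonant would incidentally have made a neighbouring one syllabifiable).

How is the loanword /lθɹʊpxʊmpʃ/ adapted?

lʊθɹʊpxʊmʊpʊʃʊ

Syllabifying with onset maximization leaves /l/, /m/, /p/, /ʃ/ stranded (no codas are permitted; onsets may contain at most 2 consonants).
Each unlicensed consonant becomes the onset of a new syllable: /l/ → /lʊ/, /m/ → /mʊ/, /p/ → /pʊ/, /ʃ/ → /ʃʊ/.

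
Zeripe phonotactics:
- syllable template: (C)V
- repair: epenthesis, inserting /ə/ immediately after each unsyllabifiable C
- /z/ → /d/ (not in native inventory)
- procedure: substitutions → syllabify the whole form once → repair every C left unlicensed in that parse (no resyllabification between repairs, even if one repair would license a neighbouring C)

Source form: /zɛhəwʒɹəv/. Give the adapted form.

dɛhəwəʒəɹəvə

Substitution: /z/ → /d/, giving /dɛhəwʒɹəv/.
Syllabifying with onset maximization leaves /w/, /ʒ/, /v/ stranded (no codas are permitted; onsets are limited to one consonant).
Each unlicensed consonant becomes the onset of a new syllable: /w/ → /wə/, /ʒ/ → /ʒə/, /v/ → /və/.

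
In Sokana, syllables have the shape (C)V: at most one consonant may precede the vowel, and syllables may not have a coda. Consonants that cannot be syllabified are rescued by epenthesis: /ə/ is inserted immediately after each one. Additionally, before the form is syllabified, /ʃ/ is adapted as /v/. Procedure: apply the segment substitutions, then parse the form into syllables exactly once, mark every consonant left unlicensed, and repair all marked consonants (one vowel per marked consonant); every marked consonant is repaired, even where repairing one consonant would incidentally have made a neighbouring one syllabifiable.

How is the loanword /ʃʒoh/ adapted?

vəʒohə

Substitution: /ʃ/ → /v/, giving /vʒoh/.
The consonants /v/, /h/ cannot be parsed into a legal (C)V syllable (no codas are permitted; onsets are limited to one consonant).
Each unlicensed consonant becomes the onset of a new syllable: /v/ → /və/, /h/ → /hə/.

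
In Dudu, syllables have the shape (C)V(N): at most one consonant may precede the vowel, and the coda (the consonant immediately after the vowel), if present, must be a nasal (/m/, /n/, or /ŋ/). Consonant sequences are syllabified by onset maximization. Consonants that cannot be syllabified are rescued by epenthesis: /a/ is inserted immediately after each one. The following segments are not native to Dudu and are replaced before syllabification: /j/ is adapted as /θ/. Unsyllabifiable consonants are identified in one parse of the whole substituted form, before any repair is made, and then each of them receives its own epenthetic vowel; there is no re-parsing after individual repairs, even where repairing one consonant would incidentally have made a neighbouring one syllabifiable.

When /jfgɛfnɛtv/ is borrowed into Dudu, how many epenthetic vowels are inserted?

5

After substitution the input is /θfgɛfnɛtv/.
The unsyllabifiable consonants are /θ/, /f/, /f/, /t/, /v/; each receives one epenthetic vowel.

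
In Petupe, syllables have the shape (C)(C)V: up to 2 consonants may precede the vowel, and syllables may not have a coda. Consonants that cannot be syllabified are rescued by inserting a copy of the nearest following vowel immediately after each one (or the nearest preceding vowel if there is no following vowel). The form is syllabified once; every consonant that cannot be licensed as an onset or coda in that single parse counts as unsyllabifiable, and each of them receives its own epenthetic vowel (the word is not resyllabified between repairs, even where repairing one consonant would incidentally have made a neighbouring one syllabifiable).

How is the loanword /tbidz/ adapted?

tbidizi

The consonants /d/, /z/ cannot be parsed into a legal (C)(C)V syllable (no codas are permitted; onsets may contain at most 2 consonants).
Each unlicensed consonant becomes the onset of a new syllable: /d/ → /di/, /z/ → /zi/.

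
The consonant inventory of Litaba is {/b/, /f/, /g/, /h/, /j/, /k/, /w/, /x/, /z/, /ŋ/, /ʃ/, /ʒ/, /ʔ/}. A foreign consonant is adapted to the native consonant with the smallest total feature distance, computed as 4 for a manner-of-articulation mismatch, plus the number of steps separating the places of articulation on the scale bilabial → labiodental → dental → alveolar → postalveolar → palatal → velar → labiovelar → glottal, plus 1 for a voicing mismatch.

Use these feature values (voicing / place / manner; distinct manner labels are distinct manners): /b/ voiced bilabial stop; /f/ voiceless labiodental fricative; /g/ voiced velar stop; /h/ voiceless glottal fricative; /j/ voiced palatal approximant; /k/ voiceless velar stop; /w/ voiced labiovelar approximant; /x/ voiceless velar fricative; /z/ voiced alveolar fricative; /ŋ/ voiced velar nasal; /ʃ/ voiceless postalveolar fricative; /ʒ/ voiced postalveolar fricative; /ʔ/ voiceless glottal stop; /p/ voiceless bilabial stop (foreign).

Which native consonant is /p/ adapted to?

/b/ is closest: same manner (stop), place distance 0 (bilabial→bilabial), voicing differs (+1); total 1. Next closest is /f/ at distance 5.

b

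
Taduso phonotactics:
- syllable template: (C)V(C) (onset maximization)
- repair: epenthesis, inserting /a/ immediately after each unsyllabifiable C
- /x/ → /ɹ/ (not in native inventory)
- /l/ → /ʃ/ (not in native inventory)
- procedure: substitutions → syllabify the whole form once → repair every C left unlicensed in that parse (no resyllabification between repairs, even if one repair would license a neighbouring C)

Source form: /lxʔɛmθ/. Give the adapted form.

Substitution: /l/ → /ʃ/, /x/ → /ɹ/, giving /ʃɹʔɛmθ/.
The consonants /ʃ/, /ɹ/, /θ/ cannot be parsed into a legal (C)V(C) syllable (at most one coda consonant is licensed; onsets are limited to one consonant).
Each unlicensed consonant becomes the onset of a new syllable: /ʃ/ → /ʃa/, /ɹ/ → /ɹa/, /θ/ → /θa/.

ʃaɹaʔɛmθa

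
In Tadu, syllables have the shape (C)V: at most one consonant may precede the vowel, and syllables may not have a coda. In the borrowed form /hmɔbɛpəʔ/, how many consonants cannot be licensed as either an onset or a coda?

Syllabifying with onset maximization leaves /h/, /ʔ/ stranded (no codas are permitted; onsets are limited to one consonant).

2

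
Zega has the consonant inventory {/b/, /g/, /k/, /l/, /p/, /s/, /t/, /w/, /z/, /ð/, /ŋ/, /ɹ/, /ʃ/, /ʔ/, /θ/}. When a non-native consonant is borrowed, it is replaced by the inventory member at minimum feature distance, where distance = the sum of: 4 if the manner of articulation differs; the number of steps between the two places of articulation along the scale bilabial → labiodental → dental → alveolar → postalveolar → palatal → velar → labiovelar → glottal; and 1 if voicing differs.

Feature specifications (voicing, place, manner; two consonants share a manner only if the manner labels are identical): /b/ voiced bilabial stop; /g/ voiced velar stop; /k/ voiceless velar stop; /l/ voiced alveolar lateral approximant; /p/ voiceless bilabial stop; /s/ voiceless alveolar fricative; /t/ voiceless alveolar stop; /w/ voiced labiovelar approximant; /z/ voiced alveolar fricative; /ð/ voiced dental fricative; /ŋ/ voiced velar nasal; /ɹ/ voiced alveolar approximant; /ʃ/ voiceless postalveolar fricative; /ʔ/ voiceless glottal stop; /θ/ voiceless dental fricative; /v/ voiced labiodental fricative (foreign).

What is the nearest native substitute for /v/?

/ð/ is closest: same manner (fricative), place distance 1 (labiodental→dental), same voicing; total 1. Next closest is /z/ at distance 2.

ð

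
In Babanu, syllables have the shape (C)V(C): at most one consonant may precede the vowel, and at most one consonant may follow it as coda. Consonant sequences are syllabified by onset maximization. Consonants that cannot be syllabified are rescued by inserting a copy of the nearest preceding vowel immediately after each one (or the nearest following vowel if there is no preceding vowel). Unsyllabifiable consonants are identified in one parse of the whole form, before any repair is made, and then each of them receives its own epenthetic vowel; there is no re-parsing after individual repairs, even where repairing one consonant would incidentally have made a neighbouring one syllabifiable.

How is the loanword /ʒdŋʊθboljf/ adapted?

Under (C)V(C), the unsyllabifiable consonants are /ʒ/, /d/, /j/, /f/ (at most one coda consonant is licensed; onsets are limited to one consonant).
Each unlicensed consonant becomes the onset of a new syllable: /ʒ/ → /ʒʊ/, /d/ → /dʊ/, /j/ → /jo/, /f/ → /fo/.

ʒʊdʊŋʊθboljofo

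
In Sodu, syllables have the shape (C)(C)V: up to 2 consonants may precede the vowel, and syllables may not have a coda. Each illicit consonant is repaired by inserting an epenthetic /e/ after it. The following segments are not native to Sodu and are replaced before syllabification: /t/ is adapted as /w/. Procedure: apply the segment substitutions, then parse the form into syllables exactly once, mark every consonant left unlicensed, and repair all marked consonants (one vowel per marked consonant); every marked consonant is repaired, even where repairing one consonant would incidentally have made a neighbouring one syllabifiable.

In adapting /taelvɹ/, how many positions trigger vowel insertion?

3

After substitution the input is /waelvɹ/.
The unsyllabifiable consonants are /l/, /v/, /ɹ/; each receives one epenthetic vowel.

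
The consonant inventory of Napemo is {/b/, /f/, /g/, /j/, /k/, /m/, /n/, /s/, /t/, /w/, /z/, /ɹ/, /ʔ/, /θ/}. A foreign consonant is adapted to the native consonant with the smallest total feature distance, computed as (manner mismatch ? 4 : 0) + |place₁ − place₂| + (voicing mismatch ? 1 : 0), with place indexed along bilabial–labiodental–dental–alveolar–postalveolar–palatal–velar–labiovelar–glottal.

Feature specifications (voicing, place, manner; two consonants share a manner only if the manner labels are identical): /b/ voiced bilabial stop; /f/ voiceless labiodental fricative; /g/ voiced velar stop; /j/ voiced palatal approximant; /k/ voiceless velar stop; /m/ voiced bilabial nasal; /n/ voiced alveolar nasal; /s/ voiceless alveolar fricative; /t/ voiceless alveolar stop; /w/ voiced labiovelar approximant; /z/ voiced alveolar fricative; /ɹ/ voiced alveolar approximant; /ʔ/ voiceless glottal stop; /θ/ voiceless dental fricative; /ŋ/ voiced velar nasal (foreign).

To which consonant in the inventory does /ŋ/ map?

/n/ is closest: same manner (nasal), place distance 3 (velar→alveolar), same voicing; total 3. Next closest is /g/ at distance 4.

n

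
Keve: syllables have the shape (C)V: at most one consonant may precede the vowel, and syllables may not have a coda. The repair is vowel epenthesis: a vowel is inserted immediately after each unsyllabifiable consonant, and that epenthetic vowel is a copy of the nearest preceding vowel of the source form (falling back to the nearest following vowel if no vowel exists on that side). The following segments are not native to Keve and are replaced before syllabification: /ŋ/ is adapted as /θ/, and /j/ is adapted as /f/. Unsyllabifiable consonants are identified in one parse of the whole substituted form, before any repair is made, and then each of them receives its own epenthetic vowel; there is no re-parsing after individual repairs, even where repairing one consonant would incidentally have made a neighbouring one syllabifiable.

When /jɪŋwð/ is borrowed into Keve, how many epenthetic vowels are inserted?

After substitution the input is /fɪθwð/.
The unsyllabifiable consonants are /θ/, /w/, /ð/; each receives one epenthetic vowel.

3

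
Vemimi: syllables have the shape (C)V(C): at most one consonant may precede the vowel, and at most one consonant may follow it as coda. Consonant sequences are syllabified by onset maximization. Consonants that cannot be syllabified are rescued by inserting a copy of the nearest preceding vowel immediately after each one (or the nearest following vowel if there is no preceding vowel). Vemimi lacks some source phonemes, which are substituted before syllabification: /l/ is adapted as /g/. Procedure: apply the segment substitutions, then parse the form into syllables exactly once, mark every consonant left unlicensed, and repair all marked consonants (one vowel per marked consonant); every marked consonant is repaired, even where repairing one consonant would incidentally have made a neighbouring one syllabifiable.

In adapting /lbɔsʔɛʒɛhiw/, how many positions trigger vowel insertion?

After substitution the input is /gbɔsʔɛʒɛhiw/.
The unsyllabifiable consonants are /g/; each receives one epenthetic vowel.

1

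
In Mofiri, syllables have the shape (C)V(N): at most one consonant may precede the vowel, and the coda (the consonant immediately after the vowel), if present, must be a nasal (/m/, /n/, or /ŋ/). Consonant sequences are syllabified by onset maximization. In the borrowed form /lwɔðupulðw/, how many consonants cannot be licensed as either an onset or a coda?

4

Under (C)V(N), the unsyllabifiable consonants are /l/, /l/, /ð/, /w/ (only a nasal (/m/, /n/, or /ŋ/) is licensed in coda position; onsets are limited to one consonant).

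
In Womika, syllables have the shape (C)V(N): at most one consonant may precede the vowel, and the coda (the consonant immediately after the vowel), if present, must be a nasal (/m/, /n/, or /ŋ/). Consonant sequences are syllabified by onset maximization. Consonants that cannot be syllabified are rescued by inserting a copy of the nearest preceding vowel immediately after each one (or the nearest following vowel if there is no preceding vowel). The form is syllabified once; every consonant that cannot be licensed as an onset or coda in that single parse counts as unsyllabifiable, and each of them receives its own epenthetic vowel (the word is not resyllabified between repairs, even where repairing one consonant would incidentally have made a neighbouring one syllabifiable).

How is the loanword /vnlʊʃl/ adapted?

vʊnʊlʊʃʊlʊ

Syllabifying with onset maximization leaves /v/, /n/, /ʃ/, /l/ stranded (only a nasal (/m/, /n/, or /ŋ/) is licensed in coda position; onsets are limited to one consonant).
Inserting the epenthetic vowel yields /v/ → /vʊ/, /n/ → /nʊ/, /ʃ/ → /ʃʊ/, /l/ → /lʊ/.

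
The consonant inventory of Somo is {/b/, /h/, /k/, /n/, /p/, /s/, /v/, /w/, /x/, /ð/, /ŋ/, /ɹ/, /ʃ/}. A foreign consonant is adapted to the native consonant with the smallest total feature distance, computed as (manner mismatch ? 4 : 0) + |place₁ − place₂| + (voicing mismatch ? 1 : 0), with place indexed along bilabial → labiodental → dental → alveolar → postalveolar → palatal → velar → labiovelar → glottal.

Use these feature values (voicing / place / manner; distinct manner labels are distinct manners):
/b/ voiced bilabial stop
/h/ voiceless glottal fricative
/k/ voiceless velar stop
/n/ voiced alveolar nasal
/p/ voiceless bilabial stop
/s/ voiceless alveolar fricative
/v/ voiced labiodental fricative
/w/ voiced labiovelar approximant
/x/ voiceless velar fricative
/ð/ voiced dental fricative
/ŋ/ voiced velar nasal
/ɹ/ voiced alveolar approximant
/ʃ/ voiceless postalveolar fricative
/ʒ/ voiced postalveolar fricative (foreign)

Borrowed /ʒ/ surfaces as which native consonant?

ʃ

/ʃ/ is closest: same manner (fricative), place distance 0 (postalveolar→postalveolar), voicing differs (+1); total 1. Next closest is /s/ at distance 2.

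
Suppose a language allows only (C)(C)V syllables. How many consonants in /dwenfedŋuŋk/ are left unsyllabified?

2

The consonants /ŋ/, /k/ cannot be parsed into a legal (C)(C)V syllable (no codas are permitted; onsets may contain at most 2 consonants).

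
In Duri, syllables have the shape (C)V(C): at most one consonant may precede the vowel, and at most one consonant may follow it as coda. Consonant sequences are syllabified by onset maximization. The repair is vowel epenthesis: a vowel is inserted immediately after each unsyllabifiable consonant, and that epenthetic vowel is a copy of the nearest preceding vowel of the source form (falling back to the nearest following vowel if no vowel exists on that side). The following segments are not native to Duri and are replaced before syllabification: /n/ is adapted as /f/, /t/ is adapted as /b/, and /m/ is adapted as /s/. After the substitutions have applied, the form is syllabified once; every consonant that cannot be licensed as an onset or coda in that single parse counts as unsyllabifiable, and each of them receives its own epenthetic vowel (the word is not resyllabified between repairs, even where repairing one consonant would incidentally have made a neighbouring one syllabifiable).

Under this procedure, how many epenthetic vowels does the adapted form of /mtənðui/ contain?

1

After substitution the input is /sbəfðui/.
The unsyllabifiable consonants are /s/; each receives one epenthetic vowel.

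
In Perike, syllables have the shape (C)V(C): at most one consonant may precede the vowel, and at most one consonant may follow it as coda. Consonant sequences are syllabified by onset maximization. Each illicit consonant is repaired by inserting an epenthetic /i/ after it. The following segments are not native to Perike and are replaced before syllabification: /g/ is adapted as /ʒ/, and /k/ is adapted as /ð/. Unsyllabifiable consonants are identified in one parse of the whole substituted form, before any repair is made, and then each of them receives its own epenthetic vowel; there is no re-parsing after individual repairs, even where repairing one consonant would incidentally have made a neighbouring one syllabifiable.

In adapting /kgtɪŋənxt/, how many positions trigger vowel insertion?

4

After substitution the input is /ðʒtɪŋənxt/.
The unsyllabifiable consonants are /ð/, /ʒ/, /x/, /t/; each receives one epenthetic vowel.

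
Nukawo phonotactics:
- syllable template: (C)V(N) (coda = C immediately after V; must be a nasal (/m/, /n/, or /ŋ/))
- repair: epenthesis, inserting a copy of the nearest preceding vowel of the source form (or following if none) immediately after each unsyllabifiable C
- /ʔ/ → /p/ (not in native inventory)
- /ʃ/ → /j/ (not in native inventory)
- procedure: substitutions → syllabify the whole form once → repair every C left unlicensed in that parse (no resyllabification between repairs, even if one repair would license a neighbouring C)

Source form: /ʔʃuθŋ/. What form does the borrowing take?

Substitution: /ʔ/ → /p/, /ʃ/ → /j/, giving /pjuθŋ/.
The consonants /p/, /θ/, /ŋ/ cannot be parsed into a legal (C)V(N) syllable (only a nasal (/m/, /n/, or /ŋ/) is licensed in coda position; onsets are limited to one consonant).
Each unlicensed consonant becomes the onset of a new syllable: /p/ → /pu/, /θ/ → /θu/, /ŋ/ → /ŋu/.

pujuθuŋu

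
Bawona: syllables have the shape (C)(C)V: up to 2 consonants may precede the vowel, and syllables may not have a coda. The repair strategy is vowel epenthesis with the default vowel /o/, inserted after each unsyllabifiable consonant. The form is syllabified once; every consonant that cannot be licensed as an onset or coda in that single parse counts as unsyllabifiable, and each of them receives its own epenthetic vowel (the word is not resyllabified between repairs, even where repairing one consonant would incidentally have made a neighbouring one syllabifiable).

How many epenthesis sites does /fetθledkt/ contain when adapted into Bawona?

4

The unsyllabifiable consonants are /t/, /d/, /k/, /t/; each receives one epenthetic vowel.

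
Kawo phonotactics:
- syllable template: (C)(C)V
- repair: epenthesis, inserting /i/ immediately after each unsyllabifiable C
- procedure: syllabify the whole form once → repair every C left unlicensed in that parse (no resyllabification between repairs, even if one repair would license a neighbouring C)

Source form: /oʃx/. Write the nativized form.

Under (C)(C)V, the unsyllabifiable consonants are /ʃ/, /x/ (no codas are permitted; onsets may contain at most 2 consonants).
Each unlicensed consonant becomes the onset of a new syllable: /ʃ/ → /ʃi/, /x/ → /xi/.

oʃixi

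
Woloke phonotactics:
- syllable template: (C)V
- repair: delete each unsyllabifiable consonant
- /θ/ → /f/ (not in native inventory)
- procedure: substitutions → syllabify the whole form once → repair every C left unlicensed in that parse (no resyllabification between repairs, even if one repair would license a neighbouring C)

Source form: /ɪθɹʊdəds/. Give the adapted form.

ɪɹʊdə

Substitution: /θ/ → /f/, giving /ɪfɹʊdəds/.
Under (C)V, the unsyllabifiable consonants are /f/, /d/, /s/ (no codas are permitted; onsets are limited to one consonant).
Deletion applies to /f/, /d/, /s/.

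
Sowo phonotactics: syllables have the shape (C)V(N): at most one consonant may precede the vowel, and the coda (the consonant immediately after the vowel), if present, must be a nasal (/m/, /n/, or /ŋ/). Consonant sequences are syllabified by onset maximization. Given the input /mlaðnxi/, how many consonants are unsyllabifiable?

3

Under (C)V(N), the unsyllabifiable consonants are /m/, /ð/, /n/ (only a nasal (/m/, /n/, or /ŋ/) is licensed in coda position; onsets are limited to one consonant).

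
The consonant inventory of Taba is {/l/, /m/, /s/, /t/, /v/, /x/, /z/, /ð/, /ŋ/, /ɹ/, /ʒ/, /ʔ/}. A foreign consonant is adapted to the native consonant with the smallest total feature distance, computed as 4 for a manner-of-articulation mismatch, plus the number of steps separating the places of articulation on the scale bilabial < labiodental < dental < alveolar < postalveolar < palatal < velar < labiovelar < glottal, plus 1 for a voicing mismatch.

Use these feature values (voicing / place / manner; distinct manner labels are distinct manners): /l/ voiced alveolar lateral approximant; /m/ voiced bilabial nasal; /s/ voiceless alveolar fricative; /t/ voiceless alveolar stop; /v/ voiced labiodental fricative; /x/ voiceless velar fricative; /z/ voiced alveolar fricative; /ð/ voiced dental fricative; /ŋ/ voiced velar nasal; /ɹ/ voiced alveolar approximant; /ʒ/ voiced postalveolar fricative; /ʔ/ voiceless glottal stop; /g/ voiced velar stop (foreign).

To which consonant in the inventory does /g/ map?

ʔ

/ʔ/ is closest: same manner (stop), place distance 2 (velar→glottal), voicing differs (+1); total 3. Next closest is /t/ at distance 4.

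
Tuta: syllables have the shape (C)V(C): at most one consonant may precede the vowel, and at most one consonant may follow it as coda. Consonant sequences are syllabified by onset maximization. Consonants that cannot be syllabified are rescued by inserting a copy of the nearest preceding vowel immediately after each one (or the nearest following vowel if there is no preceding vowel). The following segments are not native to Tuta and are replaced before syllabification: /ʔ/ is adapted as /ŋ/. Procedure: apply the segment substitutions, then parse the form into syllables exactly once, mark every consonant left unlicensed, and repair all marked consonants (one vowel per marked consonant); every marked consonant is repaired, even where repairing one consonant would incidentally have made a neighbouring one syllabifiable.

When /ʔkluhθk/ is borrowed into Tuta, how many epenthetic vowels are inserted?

After substitution the input is /ŋkluhθk/.
The unsyllabifiable consonants are /ŋ/, /k/, /θ/, /k/; each receives one epenthetic vowel.

4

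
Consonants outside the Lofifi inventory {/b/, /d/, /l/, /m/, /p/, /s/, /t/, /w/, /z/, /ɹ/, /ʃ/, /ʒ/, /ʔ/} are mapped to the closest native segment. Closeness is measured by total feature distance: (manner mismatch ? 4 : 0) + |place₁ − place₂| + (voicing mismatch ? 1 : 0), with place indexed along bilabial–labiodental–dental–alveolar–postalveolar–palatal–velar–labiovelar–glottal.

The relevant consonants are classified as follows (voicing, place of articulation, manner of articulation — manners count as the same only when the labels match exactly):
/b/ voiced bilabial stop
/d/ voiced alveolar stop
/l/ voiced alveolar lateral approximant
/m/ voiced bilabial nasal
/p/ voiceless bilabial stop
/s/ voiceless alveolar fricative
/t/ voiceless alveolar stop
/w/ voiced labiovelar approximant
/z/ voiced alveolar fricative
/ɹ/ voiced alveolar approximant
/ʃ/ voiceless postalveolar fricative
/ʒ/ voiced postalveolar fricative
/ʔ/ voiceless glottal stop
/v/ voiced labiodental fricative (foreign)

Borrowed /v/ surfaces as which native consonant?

z

/z/ is closest: same manner (fricative), place distance 2 (labiodental→alveolar), same voicing; total 2. Next closest is /s/ at distance 3.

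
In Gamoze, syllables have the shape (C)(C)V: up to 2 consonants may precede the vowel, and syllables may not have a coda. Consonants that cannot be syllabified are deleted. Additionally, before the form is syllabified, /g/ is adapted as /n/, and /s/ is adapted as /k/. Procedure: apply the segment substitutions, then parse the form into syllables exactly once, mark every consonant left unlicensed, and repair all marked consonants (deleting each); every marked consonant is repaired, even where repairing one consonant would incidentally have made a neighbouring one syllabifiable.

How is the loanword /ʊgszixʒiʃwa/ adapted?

Substitution: /g/ → /n/, /s/ → /k/, giving /ʊnkzixʒiʃwa/.
The consonants /n/ cannot be parsed into a legal (C)(C)V syllable (no codas are permitted; onsets may contain at most 2 consonants).
Deleting the stranded consonants removes /n/.

ʊkzixʒiʃwa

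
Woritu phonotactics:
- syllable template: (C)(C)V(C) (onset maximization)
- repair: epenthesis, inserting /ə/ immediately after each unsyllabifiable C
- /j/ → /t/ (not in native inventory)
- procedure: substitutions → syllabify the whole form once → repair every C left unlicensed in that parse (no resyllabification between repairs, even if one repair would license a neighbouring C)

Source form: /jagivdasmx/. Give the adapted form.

tagivdasməxə

Substitution: /j/ → /t/, giving /tagivdasmx/.
Syllabifying with onset maximization leaves /m/, /x/ stranded (at most one coda consonant is licensed; onsets may contain at most 2 consonants).
Each unlicensed consonant becomes the onset of a new syllable: /m/ → /mə/, /x/ → /xə/.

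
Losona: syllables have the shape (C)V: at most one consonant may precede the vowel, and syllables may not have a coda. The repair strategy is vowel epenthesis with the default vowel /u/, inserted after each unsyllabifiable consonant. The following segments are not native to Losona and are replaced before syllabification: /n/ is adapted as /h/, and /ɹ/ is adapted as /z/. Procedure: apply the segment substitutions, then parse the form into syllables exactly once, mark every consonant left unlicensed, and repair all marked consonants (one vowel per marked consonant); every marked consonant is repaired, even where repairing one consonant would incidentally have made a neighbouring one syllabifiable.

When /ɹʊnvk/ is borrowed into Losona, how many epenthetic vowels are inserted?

After substitution the input is /zʊhvk/.
The unsyllabifiable consonants are /h/, /v/, /k/; each receives one epenthetic vowel.

3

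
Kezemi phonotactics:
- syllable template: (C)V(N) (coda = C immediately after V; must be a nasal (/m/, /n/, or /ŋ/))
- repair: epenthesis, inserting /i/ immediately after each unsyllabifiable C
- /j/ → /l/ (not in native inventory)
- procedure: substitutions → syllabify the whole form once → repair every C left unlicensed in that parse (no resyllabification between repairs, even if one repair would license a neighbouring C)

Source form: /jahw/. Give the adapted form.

Substitution: /j/ → /l/, giving /lahw/.
The consonants /h/, /w/ cannot be parsed into a legal (C)V(N) syllable (only a nasal (/m/, /n/, or /ŋ/) is licensed in coda position; onsets are limited to one consonant).
Each unlicensed consonant becomes the onset of a new syllable: /h/ → /hi/, /w/ → /wi/.

lahiwi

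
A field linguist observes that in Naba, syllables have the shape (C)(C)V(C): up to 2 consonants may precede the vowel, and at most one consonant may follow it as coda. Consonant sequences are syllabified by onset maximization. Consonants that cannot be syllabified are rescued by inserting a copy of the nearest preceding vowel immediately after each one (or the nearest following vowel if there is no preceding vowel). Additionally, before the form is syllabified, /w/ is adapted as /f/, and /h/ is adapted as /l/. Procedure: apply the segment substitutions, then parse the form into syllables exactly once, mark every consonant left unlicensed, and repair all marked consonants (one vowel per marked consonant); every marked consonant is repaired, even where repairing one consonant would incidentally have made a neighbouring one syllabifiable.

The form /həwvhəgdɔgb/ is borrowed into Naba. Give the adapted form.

Substitution: /h/ → /l/, /w/ → /f/, giving /ləfvləgdɔgb/.
The consonants /b/ cannot be parsed into a legal (C)(C)V(C) syllable (at most one coda consonant is licensed; onsets may contain at most 2 consonants).
Epenthesis after each stranded consonant: /b/ → /bɔ/.

ləfvləgdɔgbɔ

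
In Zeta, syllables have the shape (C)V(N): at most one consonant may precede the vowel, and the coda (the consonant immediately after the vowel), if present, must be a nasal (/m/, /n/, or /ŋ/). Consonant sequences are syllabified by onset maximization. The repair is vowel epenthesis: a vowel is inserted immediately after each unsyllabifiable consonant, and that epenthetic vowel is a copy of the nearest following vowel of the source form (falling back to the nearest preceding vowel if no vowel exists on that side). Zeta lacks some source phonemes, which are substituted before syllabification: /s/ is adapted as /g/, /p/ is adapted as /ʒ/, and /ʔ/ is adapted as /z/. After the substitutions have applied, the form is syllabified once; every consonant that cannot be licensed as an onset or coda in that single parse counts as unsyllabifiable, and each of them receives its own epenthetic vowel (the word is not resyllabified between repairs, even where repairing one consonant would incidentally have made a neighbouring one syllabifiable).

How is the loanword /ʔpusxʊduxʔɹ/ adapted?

Substitution: /ʔ/ → /z/, /p/ → /ʒ/, /s/ → /g/, giving /zʒugxʊduxzɹ/.
The consonants /z/, /g/, /x/, /z/, /ɹ/ cannot be parsed into a legal (C)V(N) syllable (only a nasal (/m/, /n/, or /ŋ/) is licensed in coda position; onsets are limited to one consonant).
Inserting the epenthetic vowel yields /z/ → /zu/, /g/ → /gʊ/, /x/ → /xu/, /z/ → /zu/, /ɹ/ → /ɹu/.

zuʒugʊxʊduxuzuɹu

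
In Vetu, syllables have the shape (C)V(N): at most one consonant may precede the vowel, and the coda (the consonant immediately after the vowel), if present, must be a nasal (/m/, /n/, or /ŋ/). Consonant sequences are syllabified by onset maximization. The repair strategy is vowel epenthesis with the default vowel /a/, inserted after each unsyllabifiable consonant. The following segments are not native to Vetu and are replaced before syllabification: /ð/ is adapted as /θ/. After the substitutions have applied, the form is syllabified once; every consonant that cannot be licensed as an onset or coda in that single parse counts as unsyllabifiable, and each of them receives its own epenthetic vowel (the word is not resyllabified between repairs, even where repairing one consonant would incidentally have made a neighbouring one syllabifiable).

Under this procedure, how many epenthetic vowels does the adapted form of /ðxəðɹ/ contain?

3

After substitution the input is /θxəθɹ/.
The unsyllabifiable consonants are /θ/, /θ/, /ɹ/; each receives one epenthetic vowel.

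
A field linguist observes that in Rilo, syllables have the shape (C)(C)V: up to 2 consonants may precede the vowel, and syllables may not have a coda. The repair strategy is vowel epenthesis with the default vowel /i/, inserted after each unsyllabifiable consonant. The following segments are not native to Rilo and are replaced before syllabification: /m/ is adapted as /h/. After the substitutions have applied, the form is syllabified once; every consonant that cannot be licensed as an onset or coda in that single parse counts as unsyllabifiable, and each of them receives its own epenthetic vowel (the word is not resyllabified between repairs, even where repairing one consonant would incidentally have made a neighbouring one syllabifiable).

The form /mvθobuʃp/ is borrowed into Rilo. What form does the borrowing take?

hivθobuʃipi

Substitution: /m/ → /h/, giving /hvθobuʃp/.
The consonants /h/, /ʃ/, /p/ cannot be parsed into a legal (C)(C)V syllable (no codas are permitted; onsets may contain at most 2 consonants).
Inserting the epenthetic vowel yields /h/ → /hi/, /ʃ/ → /ʃi/, /p/ → /pi/.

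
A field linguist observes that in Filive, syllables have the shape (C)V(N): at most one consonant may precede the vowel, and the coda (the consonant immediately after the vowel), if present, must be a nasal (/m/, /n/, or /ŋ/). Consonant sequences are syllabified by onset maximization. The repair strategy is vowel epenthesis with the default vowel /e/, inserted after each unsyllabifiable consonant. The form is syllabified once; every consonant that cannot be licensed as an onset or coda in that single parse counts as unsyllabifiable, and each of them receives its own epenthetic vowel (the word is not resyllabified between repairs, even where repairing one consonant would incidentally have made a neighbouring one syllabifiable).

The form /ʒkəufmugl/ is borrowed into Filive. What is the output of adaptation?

The consonants /ʒ/, /f/, /g/, /l/ cannot be parsed into a legal (C)V(N) syllable (only a nasal (/m/, /n/, or /ŋ/) is licensed in coda position; onsets are limited to one consonant).
Each unlicensed consonant becomes the onset of a new syllable: /ʒ/ → /ʒe/, /f/ → /fe/, /g/ → /ge/, /l/ → /le/.

ʒekəufemugele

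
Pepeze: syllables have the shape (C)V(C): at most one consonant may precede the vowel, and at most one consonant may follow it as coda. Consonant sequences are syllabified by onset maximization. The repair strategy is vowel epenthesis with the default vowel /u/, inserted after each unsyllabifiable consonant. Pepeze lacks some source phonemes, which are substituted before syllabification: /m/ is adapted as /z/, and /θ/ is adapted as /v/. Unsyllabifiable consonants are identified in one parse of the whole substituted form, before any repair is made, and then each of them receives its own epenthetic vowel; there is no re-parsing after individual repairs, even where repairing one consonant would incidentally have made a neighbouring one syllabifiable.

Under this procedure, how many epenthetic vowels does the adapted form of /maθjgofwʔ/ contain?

After substitution the input is /zavjgofwʔ/.
The unsyllabifiable consonants are /j/, /w/, /ʔ/; each receives one epenthetic vowel.

3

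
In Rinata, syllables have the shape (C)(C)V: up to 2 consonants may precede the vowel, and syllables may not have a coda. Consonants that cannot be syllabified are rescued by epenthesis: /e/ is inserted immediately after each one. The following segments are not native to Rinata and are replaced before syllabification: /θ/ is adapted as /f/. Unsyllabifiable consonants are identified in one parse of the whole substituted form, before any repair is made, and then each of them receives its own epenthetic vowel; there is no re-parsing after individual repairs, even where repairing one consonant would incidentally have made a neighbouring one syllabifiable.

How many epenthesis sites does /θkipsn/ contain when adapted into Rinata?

3

After substitution the input is /fkipsn/.
The unsyllabifiable consonants are /p/, /s/, /n/; each receives one epenthetic vowel.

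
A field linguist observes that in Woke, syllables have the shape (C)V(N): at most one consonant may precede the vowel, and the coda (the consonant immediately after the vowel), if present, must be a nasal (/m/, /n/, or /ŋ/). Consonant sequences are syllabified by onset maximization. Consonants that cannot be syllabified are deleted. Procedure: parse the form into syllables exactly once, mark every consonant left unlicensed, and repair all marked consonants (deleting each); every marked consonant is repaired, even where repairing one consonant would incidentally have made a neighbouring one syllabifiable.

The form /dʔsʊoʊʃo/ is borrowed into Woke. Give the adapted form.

sʊoʊʃo

Syllabifying with onset maximization leaves /d/, /ʔ/ stranded (only a nasal (/m/, /n/, or /ŋ/) is licensed in coda position; onsets are limited to one consonant).
Deleting the stranded consonants removes /d/, /ʔ/.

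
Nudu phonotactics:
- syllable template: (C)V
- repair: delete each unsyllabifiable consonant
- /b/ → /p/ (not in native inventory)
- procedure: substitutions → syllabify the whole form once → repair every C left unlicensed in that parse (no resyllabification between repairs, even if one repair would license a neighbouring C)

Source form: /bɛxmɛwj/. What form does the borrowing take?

Substitution: /b/ → /p/, giving /pɛxmɛwj/.
The consonants /x/, /w/, /j/ cannot be parsed into a legal (C)V syllable (no codas are permitted; onsets are limited to one consonant).
Deletion applies to /x/, /w/, /j/.

pɛmɛ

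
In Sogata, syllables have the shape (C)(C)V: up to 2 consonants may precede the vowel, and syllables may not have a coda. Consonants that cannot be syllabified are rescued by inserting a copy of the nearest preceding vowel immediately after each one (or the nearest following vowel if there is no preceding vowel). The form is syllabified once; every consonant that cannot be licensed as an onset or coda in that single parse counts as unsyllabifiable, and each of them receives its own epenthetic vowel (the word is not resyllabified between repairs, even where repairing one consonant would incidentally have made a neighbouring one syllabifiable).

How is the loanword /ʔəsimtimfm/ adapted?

The consonants /m/, /f/, /m/ cannot be parsed into a legal (C)(C)V syllable (no codas are permitted; onsets may contain at most 2 consonants).
Epenthesis after each stranded consonant: /m/ → /mi/, /f/ → /fi/, /m/ → /mi/.

ʔəsimtimifimi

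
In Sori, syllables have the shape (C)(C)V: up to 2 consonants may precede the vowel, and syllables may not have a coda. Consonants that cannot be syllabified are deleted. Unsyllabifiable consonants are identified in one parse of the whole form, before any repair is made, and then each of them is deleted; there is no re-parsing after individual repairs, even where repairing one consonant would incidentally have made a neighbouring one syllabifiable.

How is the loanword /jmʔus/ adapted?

mʔu

The consonants /j/, /s/ cannot be parsed into a legal (C)(C)V syllable (no codas are permitted; onsets may contain at most 2 consonants).
Deleting the stranded consonants removes /j/, /s/.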